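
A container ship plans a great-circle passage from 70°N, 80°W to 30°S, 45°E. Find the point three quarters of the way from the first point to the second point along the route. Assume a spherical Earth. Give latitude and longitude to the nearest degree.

≈ 1°N, 34°E

Convert each endpoint to a unit vector on the sphere (x = cos φ cos λ, y = cos φ sin λ, z = sin φ).
The central angle between the endpoints is δ = arccos(p₁·p₂) ≈ 2.265 rad (129.8°).
Interpolate at f = 3/4 with slerp weights a = sin((1−f)δ)/sin δ ≈ 0.698, b = sin(fδ)/sin δ ≈ 1.290.
p = a·p₁ + b·p₂ ≈ (0.832, 0.555, 0.011); φ = arcsin(p_z) ≈ 0.61°, λ = atan2(p_y, p_x) ≈ 33.72°.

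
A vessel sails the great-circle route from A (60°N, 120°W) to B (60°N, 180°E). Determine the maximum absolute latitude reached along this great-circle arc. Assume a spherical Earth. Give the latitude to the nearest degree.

The great circle lies in the plane with unit normal n̂ = (p₁ × p₂)/|p₁ × p₂|.
Here n̂_z ≈ -0.447; the vertex latitude is φ_max = arccos|n̂_z| ≈ 63.4°.

≈ 63°N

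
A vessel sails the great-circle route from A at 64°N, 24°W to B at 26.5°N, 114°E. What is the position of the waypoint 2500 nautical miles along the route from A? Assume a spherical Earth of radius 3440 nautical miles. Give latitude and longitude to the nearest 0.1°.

Convert each endpoint to a unit vector on the sphere (x = cos φ cos λ, y = cos φ sin λ, z = sin φ).
The central angle between the endpoints is δ = arccos(p₁·p₂) ≈ 1.461 rad (83.7°). The total great-circle distance is δ·R ≈ 1.461 × 3440 ≈ 5026 nmi, so the target fraction is f = 2500/5026 ≈ 0.497.
Interpolate at f ≈ 0.497 with slerp weights a = sin((1−f)δ)/sin δ ≈ 0.674, b = sin(fδ)/sin δ ≈ 0.668.
p = a·p₁ + b·p₂ ≈ (0.027, 0.426, 0.904); φ = arcsin(p_z) ≈ 64.71°, λ = atan2(p_y, p_x) ≈ 86.42°.

≈ 64.7°N, 86.4°E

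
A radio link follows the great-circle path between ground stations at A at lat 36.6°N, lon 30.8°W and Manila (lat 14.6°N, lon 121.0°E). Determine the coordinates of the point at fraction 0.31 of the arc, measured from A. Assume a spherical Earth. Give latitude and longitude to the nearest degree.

≈ lat 62°N, lon 15°E

The haversine formula gives a central angle δ ≈ 2.135 rad (122.3°) between the endpoints.
Interpolate at f = 0.31 with slerp weights a = sin((1−f)δ)/sin δ ≈ 1.177, b = sin(fδ)/sin δ ≈ 0.727.
p = a·p₁ + b·p₂ ≈ (0.450, 0.119, 0.885); φ = arcsin(p_z) ≈ 62.28°, λ = atan2(p_y, p_x) ≈ 14.83°.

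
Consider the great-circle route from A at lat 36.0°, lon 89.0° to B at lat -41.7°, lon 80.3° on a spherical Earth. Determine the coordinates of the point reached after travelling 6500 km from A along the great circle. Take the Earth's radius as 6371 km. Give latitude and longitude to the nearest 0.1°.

From cos δ = sin φ₁ sin φ₂ + cos φ₁ cos φ₂ cos Δλ, the central angle is δ ≈ 1.363 rad (78.1°). The total great-circle distance is δ·R ≈ 1.363 × 6371 ≈ 8685 km, so the target fraction is f = 6500/8685 ≈ 0.748.
Interpolate at f ≈ 0.748 with slerp weights a = sin((1−f)δ)/sin δ ≈ 0.344, b = sin(fδ)/sin δ ≈ 0.871.
p = a·p₁ + b·p₂ ≈ (0.114, 0.919, -0.377); φ = arcsin(p_z) ≈ -22.17°, λ = atan2(p_y, p_x) ≈ 82.90°.

≈ lat -22.2°, lon 82.9°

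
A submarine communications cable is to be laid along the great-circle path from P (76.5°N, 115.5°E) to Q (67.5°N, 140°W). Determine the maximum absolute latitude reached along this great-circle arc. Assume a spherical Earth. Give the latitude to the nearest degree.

≈ 80°N

The great circle lies in the plane with unit normal n̂ = (p₁ × p₂)/|p₁ × p₂|.
Here n̂_z ≈ +0.179; the vertex latitude is φ_max = arccos|n̂_z| ≈ 79.7°.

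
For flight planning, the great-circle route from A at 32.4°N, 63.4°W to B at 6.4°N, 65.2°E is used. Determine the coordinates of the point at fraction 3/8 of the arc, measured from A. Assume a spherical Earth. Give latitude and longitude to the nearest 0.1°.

≈ 41.9°N, 8.4°W

Write both endpoints as unit vectors p₁, p₂ with components (cos φ cos λ, cos φ sin λ, sin φ).
The central angle between the endpoints is δ = arccos(p₁·p₂) ≈ 2.053 rad (117.6°).
Interpolate at f = 3/8 with slerp weights a = sin((1−f)δ)/sin δ ≈ 1.082, b = sin(fδ)/sin δ ≈ 0.786.
p = a·p₁ + b·p₂ ≈ (0.737, -0.108, 0.668); φ = arcsin(p_z) ≈ 41.88°, λ = atan2(p_y, p_x) ≈ -8.37°.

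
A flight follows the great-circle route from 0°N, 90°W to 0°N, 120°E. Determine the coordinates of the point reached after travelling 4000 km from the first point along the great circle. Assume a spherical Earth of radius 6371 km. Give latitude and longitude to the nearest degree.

≈ 0°N, 126°W

The haversine formula gives a central angle δ ≈ 2.618 rad (150.0°) between the endpoints. The total great-circle distance is δ·R ≈ 2.618 × 6371 ≈ 16679 km, so the target fraction is f = 4000/16679 ≈ 0.240.
Interpolate at f ≈ 0.240 with slerp weights a = sin((1−f)δ)/sin δ ≈ 1.827, b = sin(fδ)/sin δ ≈ 1.175.
p = a·p₁ + b·p₂ ≈ (-0.587, -0.809, 0.000); φ = arcsin(p_z) ≈ 0.00°, λ = atan2(p_y, p_x) ≈ -125.97°.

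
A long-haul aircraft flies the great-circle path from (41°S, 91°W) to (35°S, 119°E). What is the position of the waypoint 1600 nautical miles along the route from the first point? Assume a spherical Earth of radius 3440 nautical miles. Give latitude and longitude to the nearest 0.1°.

≈ (63.4°S, 115.6°W)

From cos δ = sin φ₁ sin φ₂ + cos φ₁ cos φ₂ cos Δλ, the central angle is δ ≈ 1.731 rad (99.2°). The total great-circle distance is δ·R ≈ 1.731 × 3440 ≈ 5953 nmi, so the target fraction is f = 1600/5953 ≈ 0.269.
Interpolate at f ≈ 0.269 with slerp weights a = sin((1−f)δ)/sin δ ≈ 0.966, b = sin(fδ)/sin δ ≈ 0.454.
p = a·p₁ + b·p₂ ≈ (-0.193, -0.403, -0.894); φ = arcsin(p_z) ≈ -63.43°, λ = atan2(p_y, p_x) ≈ -115.58°.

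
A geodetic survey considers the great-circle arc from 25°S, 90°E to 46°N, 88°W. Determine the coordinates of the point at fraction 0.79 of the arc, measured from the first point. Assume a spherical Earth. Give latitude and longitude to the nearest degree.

≈ 79°N, 73°W

From cos δ = sin φ₁ sin φ₂ + cos φ₁ cos φ₂ cos Δλ, the central angle is δ ≈ 2.774 rad (158.9°).
Interpolate at f = 0.79 with slerp weights a = sin((1−f)δ)/sin δ ≈ 1.531, b = sin(fδ)/sin δ ≈ 2.264.
p = a·p₁ + b·p₂ ≈ (0.055, -0.184, 0.981); φ = arcsin(p_z) ≈ 78.93°, λ = atan2(p_y, p_x) ≈ -73.40°.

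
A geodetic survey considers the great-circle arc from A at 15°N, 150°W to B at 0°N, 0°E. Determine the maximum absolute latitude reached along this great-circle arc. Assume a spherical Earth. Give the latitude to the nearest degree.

The great circle lies in the plane with unit normal n̂ = (p₁ × p₂)/|p₁ × p₂|.
Here n̂_z ≈ +0.881; the vertex latitude is φ_max = arccos|n̂_z| ≈ 28.2°.
Check via Clairaut: cos φ_max = |cos φ₁| · sin C = cos(15.0°)·sin(65.9°) ≈ 0.881, again giving ≈ 28.2°.

≈ 28°N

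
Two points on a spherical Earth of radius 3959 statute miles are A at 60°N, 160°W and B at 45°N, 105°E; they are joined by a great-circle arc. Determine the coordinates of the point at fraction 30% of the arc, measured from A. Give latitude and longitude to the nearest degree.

Convert each endpoint to a unit vector on the sphere (x = cos φ cos λ, y = cos φ sin λ, z = sin φ).
The central angle between the endpoints is δ = arccos(p₁·p₂) ≈ 0.950 rad (54.4°).
Interpolate at f = 0.30 with slerp weights a = sin((1−f)δ)/sin δ ≈ 0.759, b = sin(fδ)/sin δ ≈ 0.346.
p = a·p₁ + b·p₂ ≈ (-0.420, 0.106, 0.901); φ = arcsin(p_z) ≈ 64.34°, λ = atan2(p_y, p_x) ≈ 165.78°.

≈ 64°N, 166°E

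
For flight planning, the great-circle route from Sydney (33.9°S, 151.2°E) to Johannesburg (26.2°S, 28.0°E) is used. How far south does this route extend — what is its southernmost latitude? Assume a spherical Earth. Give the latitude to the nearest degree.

≈ 51°S

The great circle lies in the plane with unit normal n̂ = (p₁ × p₂)/|p₁ × p₂|.
Here n̂_z ≈ -0.631; the vertex latitude is φ_max = arccos|n̂_z| ≈ 50.8°.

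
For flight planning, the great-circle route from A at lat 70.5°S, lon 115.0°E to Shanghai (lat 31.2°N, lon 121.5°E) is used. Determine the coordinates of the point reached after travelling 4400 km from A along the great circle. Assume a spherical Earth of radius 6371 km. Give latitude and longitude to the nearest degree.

From cos δ = sin φ₁ sin φ₂ + cos φ₁ cos φ₂ cos Δλ, the central angle is δ ≈ 1.777 rad (101.8°). The total great-circle distance is δ·R ≈ 1.777 × 6371 ≈ 11320 km, so the target fraction is f = 4400/11320 ≈ 0.389.
Interpolate at f ≈ 0.389 with slerp weights a = sin((1−f)δ)/sin δ ≈ 0.904, b = sin(fδ)/sin δ ≈ 0.651.
p = a·p₁ + b·p₂ ≈ (-0.418, 0.748, -0.515); φ = arcsin(p_z) ≈ -31.00°, λ = atan2(p_y, p_x) ≈ 119.22°.

≈ lat 31°S, lon 119°E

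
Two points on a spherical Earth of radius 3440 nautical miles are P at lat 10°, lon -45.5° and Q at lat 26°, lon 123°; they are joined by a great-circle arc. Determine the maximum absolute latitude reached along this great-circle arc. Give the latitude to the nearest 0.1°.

≈ 73.2°

The great circle lies in the plane with unit normal n̂ = (p₁ × p₂)/|p₁ × p₂|.
Here n̂_z ≈ +0.289; the vertex latitude is φ_max = arccos|n̂_z| ≈ 73.2°.
Check via Clairaut: cos φ_max = |cos φ₁| · sin C = cos(10.0°)·sin(17.0°) ≈ 0.289, again giving ≈ 73.2°.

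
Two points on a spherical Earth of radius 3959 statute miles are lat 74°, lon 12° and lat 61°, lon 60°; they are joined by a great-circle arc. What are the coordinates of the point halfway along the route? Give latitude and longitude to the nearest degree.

From cos δ = sin φ₁ sin φ₂ + cos φ₁ cos φ₂ cos Δλ, the central angle is δ ≈ 0.376 rad (21.5°).
Interpolate at f = 1/2 with slerp weights a = sin((1−f)δ)/sin δ ≈ 0.509, b = sin(fδ)/sin δ ≈ 0.509.
p = a·p₁ + b·p₂ ≈ (0.261, 0.243, 0.934); φ = arcsin(p_z) ≈ 69.13°, λ = atan2(p_y, p_x) ≈ 42.98°.

≈ lat 69°, lon 43°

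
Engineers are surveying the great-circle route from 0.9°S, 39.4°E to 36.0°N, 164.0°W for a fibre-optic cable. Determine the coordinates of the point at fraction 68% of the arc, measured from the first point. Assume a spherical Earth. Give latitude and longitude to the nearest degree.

Write both endpoints as unit vectors p₁, p₂ with components (cos φ cos λ, cos φ sin λ, sin φ).
The central angle between the endpoints is δ = arccos(p₁·p₂) ≈ 2.421 rad (138.7°).
Interpolate at f = 0.68 with slerp weights a = sin((1−f)δ)/sin δ ≈ 1.061, b = sin(fδ)/sin δ ≈ 1.512.
p = a·p₁ + b·p₂ ≈ (-0.356, 0.336, 0.872); φ = arcsin(p_z) ≈ 60.68°, λ = atan2(p_y, p_x) ≈ 136.67°.

≈ 61°N, 137°E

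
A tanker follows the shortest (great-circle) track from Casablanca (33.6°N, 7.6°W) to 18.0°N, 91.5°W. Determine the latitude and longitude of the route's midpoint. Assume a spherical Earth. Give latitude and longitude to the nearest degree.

≈ 33°N, 53°W

From cos δ = sin φ₁ sin φ₂ + cos φ₁ cos φ₂ cos Δλ, the central angle is δ ≈ 1.313 rad (75.2°).
Interpolate at f = 1/2 with slerp weights a = sin((1−f)δ)/sin δ ≈ 0.631, b = sin(fδ)/sin δ ≈ 0.631.
p = a·p₁ + b·p₂ ≈ (0.505, -0.670, 0.544); φ = arcsin(p_z) ≈ 32.98°, λ = atan2(p_y, p_x) ≈ -52.96°.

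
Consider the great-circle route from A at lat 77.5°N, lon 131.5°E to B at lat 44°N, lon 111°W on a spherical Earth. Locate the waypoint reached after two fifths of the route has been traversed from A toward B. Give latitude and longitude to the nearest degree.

Convert each endpoint to a unit vector on the sphere (x = cos φ cos λ, y = cos φ sin λ, z = sin φ).
The central angle between the endpoints is δ = arccos(p₁·p₂) ≈ 0.919 rad (52.7°).
Interpolate at f = 2/5 with slerp weights a = sin((1−f)δ)/sin δ ≈ 0.659, b = sin(fδ)/sin δ ≈ 0.452.
p = a·p₁ + b·p₂ ≈ (-0.211, -0.197, 0.957); φ = arcsin(p_z) ≈ 73.23°, λ = atan2(p_y, p_x) ≈ -137.01°.

≈ lat 73°N, lon 137°W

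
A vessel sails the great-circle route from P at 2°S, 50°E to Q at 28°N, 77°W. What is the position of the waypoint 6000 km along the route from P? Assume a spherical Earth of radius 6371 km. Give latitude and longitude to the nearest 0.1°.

≈ 24.5°N, 1.5°E

From cos δ = sin φ₁ sin φ₂ + cos φ₁ cos φ₂ cos Δλ, the central angle is δ ≈ 2.150 rad (123.2°). The total great-circle distance is δ·R ≈ 2.150 × 6371 ≈ 13698 km, so the target fraction is f = 6000/13698 ≈ 0.438.
Interpolate at f ≈ 0.438 with slerp weights a = sin((1−f)δ)/sin δ ≈ 1.117, b = sin(fδ)/sin δ ≈ 0.966.
p = a·p₁ + b·p₂ ≈ (0.910, 0.024, 0.415); φ = arcsin(p_z) ≈ 24.50°, λ = atan2(p_y, p_x) ≈ 1.52°.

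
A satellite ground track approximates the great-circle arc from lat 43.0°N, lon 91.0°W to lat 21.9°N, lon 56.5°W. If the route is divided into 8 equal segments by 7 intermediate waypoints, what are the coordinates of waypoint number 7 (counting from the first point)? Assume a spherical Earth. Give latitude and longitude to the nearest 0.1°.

≈ lat 25.0°N, lon 60.0°W

Write both endpoints as unit vectors p₁, p₂ with components (cos φ cos λ, cos φ sin λ, sin φ).
The central angle between the endpoints is δ = arccos(p₁·p₂) ≈ 0.620 rad (35.5°).
Interpolate at f = 7/8 with slerp weights a = sin((1−f)δ)/sin δ ≈ 0.133, b = sin(fδ)/sin δ ≈ 0.889.
p = a·p₁ + b·p₂ ≈ (0.453, -0.785, 0.422); φ = arcsin(p_z) ≈ 24.98°, λ = atan2(p_y, p_x) ≈ -59.99°.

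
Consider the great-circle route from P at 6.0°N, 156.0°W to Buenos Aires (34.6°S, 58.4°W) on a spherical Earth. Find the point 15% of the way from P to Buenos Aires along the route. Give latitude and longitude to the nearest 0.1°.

The haversine formula gives a central angle δ ≈ 1.739 rad (99.6°) between the endpoints.
Interpolate at f = 0.15 with slerp weights a = sin((1−f)δ)/sin δ ≈ 1.010, b = sin(fδ)/sin δ ≈ 0.262.
p = a·p₁ + b·p₂ ≈ (-0.805, -0.592, -0.043); φ = arcsin(p_z) ≈ -2.46°, λ = atan2(p_y, p_x) ≈ -143.66°.

≈ 2.5°S, 143.7°W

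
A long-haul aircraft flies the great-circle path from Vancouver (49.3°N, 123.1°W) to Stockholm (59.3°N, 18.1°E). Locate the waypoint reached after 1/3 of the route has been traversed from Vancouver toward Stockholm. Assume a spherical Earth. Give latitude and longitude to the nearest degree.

≈ 69°N, 102°W

From cos δ = sin φ₁ sin φ₂ + cos φ₁ cos φ₂ cos Δλ, the central angle is δ ≈ 1.168 rad (66.9°).
Interpolate at f = 1/3 with slerp weights a = sin((1−f)δ)/sin δ ≈ 0.763, b = sin(fδ)/sin δ ≈ 0.413.
p = a·p₁ + b·p₂ ≈ (-0.072, -0.352, 0.933); φ = arcsin(p_z) ≈ 68.97°, λ = atan2(p_y, p_x) ≈ -101.52°.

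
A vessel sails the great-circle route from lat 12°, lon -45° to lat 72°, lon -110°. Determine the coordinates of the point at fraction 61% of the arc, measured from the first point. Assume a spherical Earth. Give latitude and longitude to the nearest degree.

From cos δ = sin φ₁ sin φ₂ + cos φ₁ cos φ₂ cos Δλ, the central angle is δ ≈ 1.239 rad (71.0°).
Interpolate at f = 0.61 with slerp weights a = sin((1−f)δ)/sin δ ≈ 0.491, b = sin(fδ)/sin δ ≈ 0.725.
p = a·p₁ + b·p₂ ≈ (0.263, -0.551, 0.792); φ = arcsin(p_z) ≈ 52.39°, λ = atan2(p_y, p_x) ≈ -64.45°.

≈ lat 52°, lon -64°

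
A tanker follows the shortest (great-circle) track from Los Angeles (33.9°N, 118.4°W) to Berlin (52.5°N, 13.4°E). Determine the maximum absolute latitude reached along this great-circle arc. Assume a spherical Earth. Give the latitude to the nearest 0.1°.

≈ 67.7°N

The great circle lies in the plane with unit normal n̂ = (p₁ × p₂)/|p₁ × p₂|.
Here n̂_z ≈ +0.379; the vertex latitude is φ_max = arccos|n̂_z| ≈ 67.7°.
Check via Clairaut: cos φ_max = |cos φ₁| · sin C = cos(33.9°)·sin(27.2°) ≈ 0.379, again giving ≈ 67.7°.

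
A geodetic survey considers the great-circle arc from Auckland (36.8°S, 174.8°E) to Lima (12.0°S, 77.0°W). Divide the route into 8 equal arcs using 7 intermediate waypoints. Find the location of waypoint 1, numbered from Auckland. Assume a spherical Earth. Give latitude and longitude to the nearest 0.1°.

Write both endpoints as unit vectors p₁, p₂ with components (cos φ cos λ, cos φ sin λ, sin φ).
The central angle between the endpoints is δ = arccos(p₁·p₂) ≈ 1.691 rad (96.9°).
Interpolate at f = 1/8 with slerp weights a = sin((1−f)δ)/sin δ ≈ 1.003, b = sin(fδ)/sin δ ≈ 0.211.
p = a·p₁ + b·p₂ ≈ (-0.753, -0.129, -0.645); φ = arcsin(p_z) ≈ -40.15°, λ = atan2(p_y, p_x) ≈ -170.31°.

≈ (40.2°S, 170.3°W)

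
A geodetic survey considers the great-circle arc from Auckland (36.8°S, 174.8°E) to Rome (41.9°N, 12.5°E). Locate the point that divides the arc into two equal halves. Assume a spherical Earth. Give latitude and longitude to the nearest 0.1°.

Write both endpoints as unit vectors p₁, p₂ with components (cos φ cos λ, cos φ sin λ, sin φ).
The central angle between the endpoints is δ = arccos(p₁·p₂) ≈ 2.887 rad (165.4°).
Interpolate at f = 1/2 with slerp weights a = sin((1−f)δ)/sin δ ≈ 3.942, b = sin(fδ)/sin δ ≈ 3.942.
p = a·p₁ + b·p₂ ≈ (-0.279, 0.921, 0.271); φ = arcsin(p_z) ≈ 15.74°, λ = atan2(p_y, p_x) ≈ 106.85°.

≈ 15.7°N, 106.8°E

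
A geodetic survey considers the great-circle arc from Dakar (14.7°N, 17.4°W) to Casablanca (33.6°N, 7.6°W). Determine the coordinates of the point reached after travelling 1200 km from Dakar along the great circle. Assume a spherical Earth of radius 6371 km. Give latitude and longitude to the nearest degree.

≈ (25°N, 13°W)

Write both endpoints as unit vectors p₁, p₂ with components (cos φ cos λ, cos φ sin λ, sin φ).
The central angle between the endpoints is δ = arccos(p₁·p₂) ≈ 0.364 rad (20.9°). The total great-circle distance is δ·R ≈ 0.364 × 6371 ≈ 2322 km, so the target fraction is f = 1200/2322 ≈ 0.517.
Interpolate at f ≈ 0.517 with slerp weights a = sin((1−f)δ)/sin δ ≈ 0.491, b = sin(fδ)/sin δ ≈ 0.525.
p = a·p₁ + b·p₂ ≈ (0.887, -0.200, 0.415); φ = arcsin(p_z) ≈ 24.55°, λ = atan2(p_y, p_x) ≈ -12.70°.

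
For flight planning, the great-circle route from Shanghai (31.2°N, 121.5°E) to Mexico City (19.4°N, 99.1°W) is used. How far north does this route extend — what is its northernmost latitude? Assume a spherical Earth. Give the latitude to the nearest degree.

The great circle lies in the plane with unit normal n̂ = (p₁ × p₂)/|p₁ × p₂|.
Here n̂_z ≈ +0.585; the vertex latitude is φ_max = arccos|n̂_z| ≈ 54.2°.
Check via Clairaut: cos φ_max = |cos φ₁| · sin C = cos(31.2°)·sin(43.1°) ≈ 0.585, again giving ≈ 54.2°.

≈ 54°N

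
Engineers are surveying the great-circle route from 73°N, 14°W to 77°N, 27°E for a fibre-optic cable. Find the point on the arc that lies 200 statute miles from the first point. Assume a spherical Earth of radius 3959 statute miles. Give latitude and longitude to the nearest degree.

≈ 75°N, 6°W

Convert each endpoint to a unit vector on the sphere (x = cos φ cos λ, y = cos φ sin λ, z = sin φ).
The central angle between the endpoints is δ = arccos(p₁·p₂) ≈ 0.193 rad (11.1°). The total great-circle distance is δ·R ≈ 0.193 × 3959 ≈ 764 mi, so the target fraction is f = 200/764 ≈ 0.262.
Interpolate at f ≈ 0.262 with slerp weights a = sin((1−f)δ)/sin δ ≈ 0.740, b = sin(fδ)/sin δ ≈ 0.263.
p = a·p₁ + b·p₂ ≈ (0.263, -0.025, 0.965); φ = arcsin(p_z) ≈ 74.69°, λ = atan2(p_y, p_x) ≈ -5.54°.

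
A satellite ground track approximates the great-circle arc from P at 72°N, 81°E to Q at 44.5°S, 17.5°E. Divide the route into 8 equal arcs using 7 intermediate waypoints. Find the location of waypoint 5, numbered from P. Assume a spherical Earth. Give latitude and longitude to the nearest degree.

≈ 1°N, 32°E

Convert each endpoint to a unit vector on the sphere (x = cos φ cos λ, y = cos φ sin λ, z = sin φ).
The central angle between the endpoints is δ = arccos(p₁·p₂) ≈ 2.175 rad (124.6°).
Interpolate at f = 5/8 with slerp weights a = sin((1−f)δ)/sin δ ≈ 0.885, b = sin(fδ)/sin δ ≈ 1.188.
p = a·p₁ + b·p₂ ≈ (0.851, 0.525, 0.009); φ = arcsin(p_z) ≈ 0.50°, λ = atan2(p_y, p_x) ≈ 31.67°.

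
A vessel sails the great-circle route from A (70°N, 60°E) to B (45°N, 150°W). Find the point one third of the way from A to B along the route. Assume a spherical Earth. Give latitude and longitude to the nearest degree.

≈ (82°N, 146°E)

Write both endpoints as unit vectors p₁, p₂ with components (cos φ cos λ, cos φ sin λ, sin φ).
The central angle between the endpoints is δ = arccos(p₁·p₂) ≈ 1.098 rad (62.9°).
Interpolate at f = 1/3 with slerp weights a = sin((1−f)δ)/sin δ ≈ 0.751, b = sin(fδ)/sin δ ≈ 0.402.
p = a·p₁ + b·p₂ ≈ (-0.118, 0.080, 0.990); φ = arcsin(p_z) ≈ 81.81°, λ = atan2(p_y, p_x) ≈ 145.74°.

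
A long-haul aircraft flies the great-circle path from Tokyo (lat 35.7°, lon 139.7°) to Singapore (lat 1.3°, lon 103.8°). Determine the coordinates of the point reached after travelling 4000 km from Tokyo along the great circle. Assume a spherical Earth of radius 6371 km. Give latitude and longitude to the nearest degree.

From cos δ = sin φ₁ sin φ₂ + cos φ₁ cos φ₂ cos Δλ, the central angle is δ ≈ 0.835 rad (47.9°). The total great-circle distance is δ·R ≈ 0.835 × 6371 ≈ 5322 km, so the target fraction is f = 4000/5322 ≈ 0.752.
Interpolate at f ≈ 0.752 with slerp weights a = sin((1−f)δ)/sin δ ≈ 0.278, b = sin(fδ)/sin δ ≈ 0.792.
p = a·p₁ + b·p₂ ≈ (-0.361, 0.915, 0.180); φ = arcsin(p_z) ≈ 10.38°, λ = atan2(p_y, p_x) ≈ 111.53°.

≈ lat 10°, lon 112°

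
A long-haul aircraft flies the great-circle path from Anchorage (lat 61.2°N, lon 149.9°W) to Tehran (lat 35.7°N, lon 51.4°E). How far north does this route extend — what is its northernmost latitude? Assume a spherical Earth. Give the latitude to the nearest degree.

≈ 82°N

The great circle lies in the plane with unit normal n̂ = (p₁ × p₂)/|p₁ × p₂|.
Here n̂_z ≈ -0.144; the vertex latitude is φ_max = arccos|n̂_z| ≈ 81.7°.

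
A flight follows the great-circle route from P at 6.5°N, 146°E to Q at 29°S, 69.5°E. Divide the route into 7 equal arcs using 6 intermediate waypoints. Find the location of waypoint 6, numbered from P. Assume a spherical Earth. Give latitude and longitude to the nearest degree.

Convert each endpoint to a unit vector on the sphere (x = cos φ cos λ, y = cos φ sin λ, z = sin φ).
The central angle between the endpoints is δ = arccos(p₁·p₂) ≈ 1.422 rad (81.5°).
Interpolate at f = 6/7 with slerp weights a = sin((1−f)δ)/sin δ ≈ 0.204, b = sin(fδ)/sin δ ≈ 0.949.
p = a·p₁ + b·p₂ ≈ (0.123, 0.891, -0.437); φ = arcsin(p_z) ≈ -25.92°, λ = atan2(p_y, p_x) ≈ 82.16°.

≈ 26°S, 82°E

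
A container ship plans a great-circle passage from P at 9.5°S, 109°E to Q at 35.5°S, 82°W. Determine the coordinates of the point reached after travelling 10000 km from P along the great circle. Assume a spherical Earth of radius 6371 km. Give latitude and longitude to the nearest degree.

≈ 74°S, 124°W

Write both endpoints as unit vectors p₁, p₂ with components (cos φ cos λ, cos φ sin λ, sin φ).
The central angle between the endpoints is δ = arccos(p₁·p₂) ≈ 2.336 rad (133.8°). The total great-circle distance is δ·R ≈ 2.336 × 6371 ≈ 14880 km, so the target fraction is f = 10000/14880 ≈ 0.672.
Interpolate at f ≈ 0.672 with slerp weights a = sin((1−f)δ)/sin δ ≈ 0.961, b = sin(fδ)/sin δ ≈ 1.386.
p = a·p₁ + b·p₂ ≈ (-0.151, -0.221, -0.963); φ = arcsin(p_z) ≈ -74.44°, λ = atan2(p_y, p_x) ≈ -124.38°.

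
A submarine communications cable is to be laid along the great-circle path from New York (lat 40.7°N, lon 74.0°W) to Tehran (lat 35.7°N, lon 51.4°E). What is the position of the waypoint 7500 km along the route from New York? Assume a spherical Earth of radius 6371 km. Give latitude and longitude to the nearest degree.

From cos δ = sin φ₁ sin φ₂ + cos φ₁ cos φ₂ cos Δλ, the central angle is δ ≈ 1.547 rad (88.6°). The total great-circle distance is δ·R ≈ 1.547 × 6371 ≈ 9855 km, so the target fraction is f = 7500/9855 ≈ 0.761.
Interpolate at f ≈ 0.761 with slerp weights a = sin((1−f)δ)/sin δ ≈ 0.361, b = sin(fδ)/sin δ ≈ 0.924.
p = a·p₁ + b·p₂ ≈ (0.544, 0.323, 0.775); φ = arcsin(p_z) ≈ 50.78°, λ = atan2(p_y, p_x) ≈ 30.71°.

≈ lat 51°N, lon 31°E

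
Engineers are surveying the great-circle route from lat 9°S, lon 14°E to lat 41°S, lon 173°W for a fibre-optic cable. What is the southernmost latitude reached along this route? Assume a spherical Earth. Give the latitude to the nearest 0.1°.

≈ 83.2°S

The great circle lies in the plane with unit normal n̂ = (p₁ × p₂)/|p₁ × p₂|.
Here n̂_z ≈ +0.118; the vertex latitude is φ_max = arccos|n̂_z| ≈ 83.2°.
Check via Clairaut: cos φ_max = |cos φ₁| · sin C = cos(9.0°)·sin(173.1°) ≈ 0.118, again giving ≈ 83.2°.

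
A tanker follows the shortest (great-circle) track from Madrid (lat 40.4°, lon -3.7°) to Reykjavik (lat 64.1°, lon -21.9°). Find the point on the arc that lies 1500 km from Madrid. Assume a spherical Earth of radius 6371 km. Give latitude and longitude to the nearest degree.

≈ lat 53°, lon -11°

Convert each endpoint to a unit vector on the sphere (x = cos φ cos λ, y = cos φ sin λ, z = sin φ).
The central angle between the endpoints is δ = arccos(p₁·p₂) ≈ 0.453 rad (26.0°). The total great-circle distance is δ·R ≈ 0.453 × 6371 ≈ 2888 km, so the target fraction is f = 1500/2888 ≈ 0.519.
Interpolate at f ≈ 0.519 with slerp weights a = sin((1−f)δ)/sin δ ≈ 0.494, b = sin(fδ)/sin δ ≈ 0.533.
p = a·p₁ + b·p₂ ≈ (0.591, -0.111, 0.799); φ = arcsin(p_z) ≈ 53.04°, λ = atan2(p_y, p_x) ≈ -10.64°.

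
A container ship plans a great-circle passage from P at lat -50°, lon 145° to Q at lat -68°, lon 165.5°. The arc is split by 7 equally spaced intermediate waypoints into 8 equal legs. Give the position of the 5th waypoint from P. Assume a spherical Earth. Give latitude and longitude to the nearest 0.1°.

≈ lat -61.6°, lon 155.1°

The haversine formula gives a central angle δ ≈ 0.360 rad (20.6°) between the endpoints.
Interpolate at f = 5/8 with slerp weights a = sin((1−f)δ)/sin δ ≈ 0.382, b = sin(fδ)/sin δ ≈ 0.633.
p = a·p₁ + b·p₂ ≈ (-0.431, 0.200, -0.880); φ = arcsin(p_z) ≈ -61.63°, λ = atan2(p_y, p_x) ≈ 155.07°.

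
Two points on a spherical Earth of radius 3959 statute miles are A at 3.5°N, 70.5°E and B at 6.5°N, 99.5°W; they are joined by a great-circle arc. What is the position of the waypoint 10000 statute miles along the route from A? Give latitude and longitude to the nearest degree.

≈ 21°N, 84°W

Convert each endpoint to a unit vector on the sphere (x = cos φ cos λ, y = cos φ sin λ, z = sin φ).
The central angle between the endpoints is δ = arccos(p₁·p₂) ≈ 2.895 rad (165.9°). The total great-circle distance is δ·R ≈ 2.895 × 3959 ≈ 11461 mi, so the target fraction is f = 10000/11461 ≈ 0.873.
Interpolate at f ≈ 0.873 with slerp weights a = sin((1−f)δ)/sin δ ≈ 1.478, b = sin(fδ)/sin δ ≈ 2.366.
p = a·p₁ + b·p₂ ≈ (0.104, -0.928, 0.358); φ = arcsin(p_z) ≈ 20.98°, λ = atan2(p_y, p_x) ≈ -83.58°.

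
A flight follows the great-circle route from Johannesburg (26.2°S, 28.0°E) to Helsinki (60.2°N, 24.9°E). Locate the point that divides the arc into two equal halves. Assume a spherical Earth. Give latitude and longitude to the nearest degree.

From cos δ = sin φ₁ sin φ₂ + cos φ₁ cos φ₂ cos Δλ, the central angle is δ ≈ 1.509 rad (86.4°).
Interpolate at f = 1/2 with slerp weights a = sin((1−f)δ)/sin δ ≈ 0.686, b = sin(fδ)/sin δ ≈ 0.686.
p = a·p₁ + b·p₂ ≈ (0.853, 0.433, 0.292); φ = arcsin(p_z) ≈ 17.01°, λ = atan2(p_y, p_x) ≈ 26.90°.

≈ (17°N, 27°E)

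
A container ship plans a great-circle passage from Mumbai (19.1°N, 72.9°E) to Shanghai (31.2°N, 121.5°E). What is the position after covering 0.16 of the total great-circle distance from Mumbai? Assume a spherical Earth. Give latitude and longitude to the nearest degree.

Write both endpoints as unit vectors p₁, p₂ with components (cos φ cos λ, cos φ sin λ, sin φ).
The central angle between the endpoints is δ = arccos(p₁·p₂) ≈ 0.790 rad (45.2°).
Interpolate at f = 0.16 with slerp weights a = sin((1−f)δ)/sin δ ≈ 0.867, b = sin(fδ)/sin δ ≈ 0.177.
p = a·p₁ + b·p₂ ≈ (0.162, 0.913, 0.376); φ = arcsin(p_z) ≈ 22.06°, λ = atan2(p_y, p_x) ≈ 79.96°.

≈ 22°N, 80°E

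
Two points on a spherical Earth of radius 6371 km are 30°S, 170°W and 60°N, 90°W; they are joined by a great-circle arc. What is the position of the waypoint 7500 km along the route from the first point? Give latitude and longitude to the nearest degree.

From cos δ = sin φ₁ sin φ₂ + cos φ₁ cos φ₂ cos Δλ, the central angle is δ ≈ 1.937 rad (111.0°). The total great-circle distance is δ·R ≈ 1.937 × 6371 ≈ 12339 km, so the target fraction is f = 7500/12339 ≈ 0.608.
Interpolate at f ≈ 0.608 with slerp weights a = sin((1−f)δ)/sin δ ≈ 0.737, b = sin(fδ)/sin δ ≈ 0.989.
p = a·p₁ + b·p₂ ≈ (-0.629, -0.605, 0.488); φ = arcsin(p_z) ≈ 29.20°, λ = atan2(p_y, p_x) ≈ -136.09°.

≈ 29°N, 136°W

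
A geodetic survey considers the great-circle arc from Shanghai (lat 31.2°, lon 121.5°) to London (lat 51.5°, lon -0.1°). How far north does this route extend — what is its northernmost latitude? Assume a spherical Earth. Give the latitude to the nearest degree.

≈ 63°

The great circle lies in the plane with unit normal n̂ = (p₁ × p₂)/|p₁ × p₂|.
Here n̂_z ≈ -0.457; the vertex latitude is φ_max = arccos|n̂_z| ≈ 62.8°.
Check via Clairaut: cos φ_max = |cos φ₁| · sin C = cos(31.2°)·sin(32.3°) ≈ 0.457, again giving ≈ 62.8°.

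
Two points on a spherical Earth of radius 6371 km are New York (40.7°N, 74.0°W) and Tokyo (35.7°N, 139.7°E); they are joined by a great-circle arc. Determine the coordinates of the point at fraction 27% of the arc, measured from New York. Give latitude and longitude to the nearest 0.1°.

Convert each endpoint to a unit vector on the sphere (x = cos φ cos λ, y = cos φ sin λ, z = sin φ).
The central angle between the endpoints is δ = arccos(p₁·p₂) ≈ 1.703 rad (97.6°).
Interpolate at f = 0.27 with slerp weights a = sin((1−f)δ)/sin δ ≈ 0.955, b = sin(fδ)/sin δ ≈ 0.448.
p = a·p₁ + b·p₂ ≈ (-0.078, -0.461, 0.884); φ = arcsin(p_z) ≈ 62.13°, λ = atan2(p_y, p_x) ≈ -99.56°.

≈ (62.1°N, 99.6°W)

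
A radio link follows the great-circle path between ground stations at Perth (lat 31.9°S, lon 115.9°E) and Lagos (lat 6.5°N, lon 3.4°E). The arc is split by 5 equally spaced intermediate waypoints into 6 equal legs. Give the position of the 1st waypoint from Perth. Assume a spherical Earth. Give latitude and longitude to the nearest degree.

Convert each endpoint to a unit vector on the sphere (x = cos φ cos λ, y = cos φ sin λ, z = sin φ).
The central angle between the endpoints is δ = arccos(p₁·p₂) ≈ 1.963 rad (112.5°).
Interpolate at f = 1/6 with slerp weights a = sin((1−f)δ)/sin δ ≈ 1.080, b = sin(fδ)/sin δ ≈ 0.348.
p = a·p₁ + b·p₂ ≈ (-0.055, 0.845, -0.531); φ = arcsin(p_z) ≈ -32.10°, λ = atan2(p_y, p_x) ≈ 93.75°.

≈ lat 32°S, lon 94°E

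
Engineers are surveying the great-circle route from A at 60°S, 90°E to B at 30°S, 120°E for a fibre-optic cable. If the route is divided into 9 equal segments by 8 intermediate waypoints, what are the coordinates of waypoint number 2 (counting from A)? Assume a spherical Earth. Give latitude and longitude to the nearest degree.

Write both endpoints as unit vectors p₁, p₂ with components (cos φ cos λ, cos φ sin λ, sin φ).
The central angle between the endpoints is δ = arccos(p₁·p₂) ≈ 0.630 rad (36.1°).
Interpolate at f = 2/9 with slerp weights a = sin((1−f)δ)/sin δ ≈ 0.799, b = sin(fδ)/sin δ ≈ 0.237.
p = a·p₁ + b·p₂ ≈ (-0.103, 0.577, -0.810); φ = arcsin(p_z) ≈ -54.12°, λ = atan2(p_y, p_x) ≈ 100.08°.

≈ 54°S, 100°E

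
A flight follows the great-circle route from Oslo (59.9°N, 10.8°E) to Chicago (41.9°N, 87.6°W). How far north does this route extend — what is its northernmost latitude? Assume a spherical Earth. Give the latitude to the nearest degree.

The great circle lies in the plane with unit normal n̂ = (p₁ × p₂)/|p₁ × p₂|.
Here n̂_z ≈ -0.433; the vertex latitude is φ_max = arccos|n̂_z| ≈ 64.3°.
Check via Clairaut: cos φ_max = |cos φ₁| · sin C = cos(59.9°)·sin(59.8°) ≈ 0.433, again giving ≈ 64.3°.

≈ 64°N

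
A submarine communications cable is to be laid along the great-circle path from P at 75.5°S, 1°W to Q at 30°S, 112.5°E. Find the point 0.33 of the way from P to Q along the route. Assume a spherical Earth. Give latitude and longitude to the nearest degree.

Convert each endpoint to a unit vector on the sphere (x = cos φ cos λ, y = cos φ sin λ, z = sin φ).
The central angle between the endpoints is δ = arccos(p₁·p₂) ≈ 1.162 rad (66.6°).
Interpolate at f = 0.33 with slerp weights a = sin((1−f)δ)/sin δ ≈ 0.765, b = sin(fδ)/sin δ ≈ 0.408.
p = a·p₁ + b·p₂ ≈ (0.056, 0.323, -0.945); φ = arcsin(p_z) ≈ -70.87°, λ = atan2(p_y, p_x) ≈ 80.08°.

≈ 71°S, 80°E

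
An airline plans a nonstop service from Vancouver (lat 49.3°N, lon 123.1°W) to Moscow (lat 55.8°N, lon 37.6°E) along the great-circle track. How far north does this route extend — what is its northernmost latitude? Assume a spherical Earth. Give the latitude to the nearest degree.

The great circle lies in the plane with unit normal n̂ = (p₁ × p₂)/|p₁ × p₂|.
Here n̂_z ≈ +0.126; the vertex latitude is φ_max = arccos|n̂_z| ≈ 82.7°.
Check via Clairaut: cos φ_max = |cos φ₁| · sin C = cos(49.3°)·sin(11.2°) ≈ 0.126, again giving ≈ 82.7°.

≈ 83°N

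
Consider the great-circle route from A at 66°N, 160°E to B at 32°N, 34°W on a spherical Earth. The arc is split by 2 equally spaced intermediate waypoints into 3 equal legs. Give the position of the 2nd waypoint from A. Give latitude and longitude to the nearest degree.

From cos δ = sin φ₁ sin φ₂ + cos φ₁ cos φ₂ cos Δλ, the central angle is δ ≈ 1.421 rad (81.4°).
Interpolate at f = 2/3 with slerp weights a = sin((1−f)δ)/sin δ ≈ 0.461, b = sin(fδ)/sin δ ≈ 0.821.
p = a·p₁ + b·p₂ ≈ (0.401, -0.325, 0.856); φ = arcsin(p_z) ≈ 58.92°, λ = atan2(p_y, p_x) ≈ -39.04°.

≈ 59°N, 39°W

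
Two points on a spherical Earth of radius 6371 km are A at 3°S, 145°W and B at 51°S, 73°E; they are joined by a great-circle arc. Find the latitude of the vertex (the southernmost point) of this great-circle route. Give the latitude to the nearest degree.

The great circle lies in the plane with unit normal n̂ = (p₁ × p₂)/|p₁ × p₂|.
Here n̂_z ≈ -0.434; the vertex latitude is φ_max = arccos|n̂_z| ≈ 64.3°.

≈ 64°S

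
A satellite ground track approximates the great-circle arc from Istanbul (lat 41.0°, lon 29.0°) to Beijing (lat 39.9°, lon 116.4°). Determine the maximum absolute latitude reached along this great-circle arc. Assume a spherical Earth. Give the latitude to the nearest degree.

The great circle lies in the plane with unit normal n̂ = (p₁ × p₂)/|p₁ × p₂|.
Here n̂_z ≈ +0.647; the vertex latitude is φ_max = arccos|n̂_z| ≈ 49.7°.

≈ 50°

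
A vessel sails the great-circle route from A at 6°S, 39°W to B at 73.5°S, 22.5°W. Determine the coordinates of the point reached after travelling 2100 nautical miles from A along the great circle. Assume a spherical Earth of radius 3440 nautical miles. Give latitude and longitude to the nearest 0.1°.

From cos δ = sin φ₁ sin φ₂ + cos φ₁ cos φ₂ cos Δλ, the central angle is δ ≈ 1.191 rad (68.2°). The total great-circle distance is δ·R ≈ 1.191 × 3440 ≈ 4096 nmi, so the target fraction is f = 2100/4096 ≈ 0.513.
Interpolate at f ≈ 0.513 with slerp weights a = sin((1−f)δ)/sin δ ≈ 0.590, b = sin(fδ)/sin δ ≈ 0.617.
p = a·p₁ + b·p₂ ≈ (0.618, -0.437, -0.654); φ = arcsin(p_z) ≈ -40.81°, λ = atan2(p_y, p_x) ≈ -35.23°.

≈ 40.8°S, 35.2°W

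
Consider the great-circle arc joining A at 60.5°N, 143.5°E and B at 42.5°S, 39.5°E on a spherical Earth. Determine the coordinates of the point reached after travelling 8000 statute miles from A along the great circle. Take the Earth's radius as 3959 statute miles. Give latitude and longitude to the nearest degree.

From cos δ = sin φ₁ sin φ₂ + cos φ₁ cos φ₂ cos Δλ, the central angle is δ ≈ 2.313 rad (132.5°). The total great-circle distance is δ·R ≈ 2.313 × 3959 ≈ 9157 mi, so the target fraction is f = 8000/9157 ≈ 0.874.
Interpolate at f ≈ 0.874 with slerp weights a = sin((1−f)δ)/sin δ ≈ 0.391, b = sin(fδ)/sin δ ≈ 1.222.
p = a·p₁ + b·p₂ ≈ (0.540, 0.687, -0.485); φ = arcsin(p_z) ≈ -29.03°, λ = atan2(p_y, p_x) ≈ 51.83°.

≈ 29°S, 52°E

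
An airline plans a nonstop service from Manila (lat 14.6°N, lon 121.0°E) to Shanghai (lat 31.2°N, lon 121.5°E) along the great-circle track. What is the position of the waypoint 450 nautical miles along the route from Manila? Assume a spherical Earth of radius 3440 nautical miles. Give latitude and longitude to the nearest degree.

≈ lat 22°N, lon 121°E

Write both endpoints as unit vectors p₁, p₂ with components (cos φ cos λ, cos φ sin λ, sin φ).
The central angle between the endpoints is δ = arccos(p₁·p₂) ≈ 0.290 rad (16.6°). The total great-circle distance is δ·R ≈ 0.290 × 3440 ≈ 997 nmi, so the target fraction is f = 450/997 ≈ 0.451.
Interpolate at f ≈ 0.451 with slerp weights a = sin((1−f)δ)/sin δ ≈ 0.554, b = sin(fδ)/sin δ ≈ 0.456.
p = a·p₁ + b·p₂ ≈ (-0.480, 0.792, 0.376); φ = arcsin(p_z) ≈ 22.09°, λ = atan2(p_y, p_x) ≈ 121.21°.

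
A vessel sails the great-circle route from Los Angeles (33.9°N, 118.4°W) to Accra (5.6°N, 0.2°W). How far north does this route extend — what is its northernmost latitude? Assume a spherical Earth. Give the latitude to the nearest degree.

The great circle lies in the plane with unit normal n̂ = (p₁ × p₂)/|p₁ × p₂|.
Here n̂_z ≈ +0.773; the vertex latitude is φ_max = arccos|n̂_z| ≈ 39.4°.

≈ 39°N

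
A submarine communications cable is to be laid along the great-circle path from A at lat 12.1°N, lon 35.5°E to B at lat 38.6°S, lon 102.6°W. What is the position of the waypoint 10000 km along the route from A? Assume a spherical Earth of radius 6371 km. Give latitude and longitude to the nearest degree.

The haversine formula gives a central angle δ ≈ 2.346 rad (134.4°) between the endpoints. The total great-circle distance is δ·R ≈ 2.346 × 6371 ≈ 14944 km, so the target fraction is f = 10000/14944 ≈ 0.669.
Interpolate at f ≈ 0.669 with slerp weights a = sin((1−f)δ)/sin δ ≈ 0.980, b = sin(fδ)/sin δ ≈ 1.399.
p = a·p₁ + b·p₂ ≈ (0.542, -0.511, -0.668); φ = arcsin(p_z) ≈ -41.88°, λ = atan2(p_y, p_x) ≈ -43.32°.

≈ lat 42°S, lon 43°W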